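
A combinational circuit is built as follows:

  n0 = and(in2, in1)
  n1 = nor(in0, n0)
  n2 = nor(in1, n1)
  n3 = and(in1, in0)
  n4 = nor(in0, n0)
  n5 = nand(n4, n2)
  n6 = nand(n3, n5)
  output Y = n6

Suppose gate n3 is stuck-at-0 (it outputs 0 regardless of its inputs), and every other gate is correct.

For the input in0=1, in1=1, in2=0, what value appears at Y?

Propagate with n3 forced: n0=0, n1=0, n2=0, n3=0 [stuck-at-0], n4=0, n5=1, n6=1.
So Y = 1. (Without the fault it would be 0.)

1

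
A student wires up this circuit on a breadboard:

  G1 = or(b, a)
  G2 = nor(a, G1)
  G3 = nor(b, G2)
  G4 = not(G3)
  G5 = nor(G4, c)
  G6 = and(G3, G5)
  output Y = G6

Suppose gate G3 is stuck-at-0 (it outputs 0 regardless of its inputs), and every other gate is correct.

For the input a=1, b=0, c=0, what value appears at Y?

Propagate with G3 forced: G1=1, G2=0, G3=0 [stuck-at-0], G4=1, G5=0, G6=0.
So Y = 0. (Without the fault it would be 1.)

0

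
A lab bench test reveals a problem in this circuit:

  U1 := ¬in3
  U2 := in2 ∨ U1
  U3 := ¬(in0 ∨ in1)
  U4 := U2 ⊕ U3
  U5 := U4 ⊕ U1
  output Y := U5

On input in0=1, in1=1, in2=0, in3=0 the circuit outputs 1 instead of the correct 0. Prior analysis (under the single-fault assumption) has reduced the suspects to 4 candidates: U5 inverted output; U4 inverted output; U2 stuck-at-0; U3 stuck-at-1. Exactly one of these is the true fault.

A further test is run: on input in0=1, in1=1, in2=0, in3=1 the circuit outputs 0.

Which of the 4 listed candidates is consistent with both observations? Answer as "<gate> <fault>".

Evaluate each candidate on input in0=1, in1=1, in2=0, in3=1:
  U5 inverted output: U1=0, U2=0, U3=0, U4=0, U5=1 [inverted output] → 1 — eliminated
  U4 inverted output: U1=0, U2=0, U3=0, U4=1 [inverted output], U5=1 → 1 — eliminated
  U2 stuck-at-0: U1=0, U2=0 [stuck-at-0], U3=0, U4=0, U5=0 → 0 — matches
  U3 stuck-at-1: U1=0, U2=0, U3=1 [stuck-at-1], U4=1, U5=1 → 1 — eliminated
Only U2 stuck-at-0 reproduces the observed 0.

U2 stuck-at-0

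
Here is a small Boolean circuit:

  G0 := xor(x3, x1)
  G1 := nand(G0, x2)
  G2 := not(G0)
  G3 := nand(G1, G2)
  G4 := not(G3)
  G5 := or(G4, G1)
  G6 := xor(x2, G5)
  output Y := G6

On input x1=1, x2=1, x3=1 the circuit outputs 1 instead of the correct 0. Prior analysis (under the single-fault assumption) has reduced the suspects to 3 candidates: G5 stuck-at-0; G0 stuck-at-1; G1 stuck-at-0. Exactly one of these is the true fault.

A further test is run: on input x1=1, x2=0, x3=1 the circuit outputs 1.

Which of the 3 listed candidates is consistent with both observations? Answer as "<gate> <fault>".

G0 stuck-at-1

Evaluate each candidate on input x1=1, x2=0, x3=1:
  G5 stuck-at-0: G0=0, G1=1, G2=1, G3=0, G4=1, G5=0 [stuck-at-0], G6=0 → 0 — eliminated
  G0 stuck-at-1: G0=1 [stuck-at-1], G1=1, G2=0, G3=1, G4=0, G5=1, G6=1 → 1 — matches
  G1 stuck-at-0: G0=0, G1=0 [stuck-at-0], G2=1, G3=1, G4=0, G5=0, G6=0 → 0 — eliminated
Only G0 stuck-at-1 reproduces the observed 1.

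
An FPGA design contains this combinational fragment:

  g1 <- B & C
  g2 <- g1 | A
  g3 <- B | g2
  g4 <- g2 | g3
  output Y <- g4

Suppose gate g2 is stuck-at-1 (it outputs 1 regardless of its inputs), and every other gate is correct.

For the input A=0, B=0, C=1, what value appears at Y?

Propagate with g2 forced: g1=0, g2=1 [stuck-at-1], g3=1, g4=1.
So Y = 1. (Without the fault it would be 0.)

1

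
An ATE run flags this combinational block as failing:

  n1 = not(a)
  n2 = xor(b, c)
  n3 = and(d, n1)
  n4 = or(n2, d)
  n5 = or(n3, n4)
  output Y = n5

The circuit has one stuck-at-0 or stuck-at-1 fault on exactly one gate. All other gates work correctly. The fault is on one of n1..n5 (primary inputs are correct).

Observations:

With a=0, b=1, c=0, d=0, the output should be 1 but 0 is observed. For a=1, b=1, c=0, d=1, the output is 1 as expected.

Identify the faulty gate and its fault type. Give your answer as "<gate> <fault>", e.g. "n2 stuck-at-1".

Fault-free values for test 1 (a=0, b=1, c=0, d=0): n1=1, n2=1, n3=0, n4=1, n5=1, giving Y=1. Observed 0.
Test 1: faults giving observed 0 are {n2 stuck-at-0, n4 stuck-at-0, n5 stuck-at-0}.
Test 2 (a=1, b=1, c=0, d=1): fault-free n1=0, n2=1, n3=0, n4=1, n5=1 → 1; observed 1. Eliminates n4 stuck-at-0, n5 stuck-at-0.
Only n2 stuck-at-0 is consistent with every test.

n2 stuck-at-0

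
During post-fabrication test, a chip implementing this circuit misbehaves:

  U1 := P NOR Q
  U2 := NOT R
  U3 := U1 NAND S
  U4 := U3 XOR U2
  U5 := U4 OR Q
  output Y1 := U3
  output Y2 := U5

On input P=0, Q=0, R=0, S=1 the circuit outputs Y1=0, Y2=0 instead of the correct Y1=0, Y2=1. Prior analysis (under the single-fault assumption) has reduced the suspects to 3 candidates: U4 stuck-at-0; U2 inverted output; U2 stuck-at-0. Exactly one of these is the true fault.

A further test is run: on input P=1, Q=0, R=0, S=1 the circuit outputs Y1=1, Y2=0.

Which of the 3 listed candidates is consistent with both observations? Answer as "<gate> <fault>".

U4 stuck-at-0

Evaluate each candidate on input P=1, Q=0, R=0, S=1:
  U4 stuck-at-0: U1=0, U2=1, U3=1, U4=0 [stuck-at-0], U5=0 → Y1=1, Y2=0 — matches
  U2 inverted output: U1=0, U2=0 [inverted output], U3=1, U4=1, U5=1 → Y1=1, Y2=1 — eliminated
  U2 stuck-at-0: U1=0, U2=0 [stuck-at-0], U3=1, U4=1, U5=1 → Y1=1, Y2=1 — eliminated
Only U4 stuck-at-0 reproduces the observed Y1=1, Y2=0.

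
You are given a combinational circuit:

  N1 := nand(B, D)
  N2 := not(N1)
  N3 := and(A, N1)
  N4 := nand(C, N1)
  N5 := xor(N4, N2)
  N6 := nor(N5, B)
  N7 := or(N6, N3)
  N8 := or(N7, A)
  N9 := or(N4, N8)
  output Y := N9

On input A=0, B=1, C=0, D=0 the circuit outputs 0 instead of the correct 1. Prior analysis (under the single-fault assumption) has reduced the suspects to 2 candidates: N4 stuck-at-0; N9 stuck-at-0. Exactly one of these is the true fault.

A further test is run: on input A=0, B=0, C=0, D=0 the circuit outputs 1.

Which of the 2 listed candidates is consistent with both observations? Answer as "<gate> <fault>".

Evaluate each candidate on input A=0, B=0, C=0, D=0:
  N4 stuck-at-0: N1=1, N2=0, N3=0, N4=0 [stuck-at-0], N5=0, N6=1, N7=1, N8=1, N9=1 → 1 — matches
  N9 stuck-at-0: N1=1, N2=0, N3=0, N4=1, N5=1, N6=0, N7=0, N8=0, N9=0 [stuck-at-0] → 0 — eliminated
Only N4 stuck-at-0 reproduces the observed 1.

N4 stuck-at-0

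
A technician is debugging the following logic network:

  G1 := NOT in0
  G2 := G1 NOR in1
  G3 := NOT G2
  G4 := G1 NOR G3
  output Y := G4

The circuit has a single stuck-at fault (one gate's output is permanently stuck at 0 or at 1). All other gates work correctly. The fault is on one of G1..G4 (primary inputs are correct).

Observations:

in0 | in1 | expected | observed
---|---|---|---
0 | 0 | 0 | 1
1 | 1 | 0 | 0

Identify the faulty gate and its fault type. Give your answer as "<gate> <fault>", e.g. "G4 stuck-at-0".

G1 stuck-at-0

Fault-free values for test 1 (in0=0, in1=0): G1=1, G2=0, G3=1, G4=0, giving Y=0. Observed 1.
Test 1: faults giving observed 1 are {G1 stuck-at-0, G4 stuck-at-1}.
Test 2 (in0=1, in1=1): fault-free G1=0, G2=0, G3=1, G4=0 → 0; observed 0. Eliminates G4 stuck-at-1.
Only G1 stuck-at-0 is consistent with every test.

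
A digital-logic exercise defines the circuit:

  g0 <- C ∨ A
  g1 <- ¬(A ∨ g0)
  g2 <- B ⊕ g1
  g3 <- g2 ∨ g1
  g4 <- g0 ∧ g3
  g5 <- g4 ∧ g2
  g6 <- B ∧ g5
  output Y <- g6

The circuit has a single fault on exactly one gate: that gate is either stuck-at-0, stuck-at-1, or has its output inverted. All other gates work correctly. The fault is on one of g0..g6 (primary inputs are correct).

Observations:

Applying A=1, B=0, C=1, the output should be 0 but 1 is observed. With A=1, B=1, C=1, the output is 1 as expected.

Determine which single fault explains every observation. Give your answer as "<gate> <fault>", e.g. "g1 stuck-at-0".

Fault-free values for test 1 (A=1, B=0, C=1): g0=1, g1=0, g2=0, g3=0, g4=0, g5=0, g6=0, giving Y=0. Observed 1.
Test 1: faults giving observed 1 are {g6 stuck-at-1, g6 inverted output}.
Test 2 (A=1, B=1, C=1): fault-free g0=1, g1=0, g2=1, g3=1, g4=1, g5=1, g6=1 → 1; observed 1. Eliminates g6 inverted output.
Only g6 stuck-at-1 is consistent with every test.

g6 stuck-at-1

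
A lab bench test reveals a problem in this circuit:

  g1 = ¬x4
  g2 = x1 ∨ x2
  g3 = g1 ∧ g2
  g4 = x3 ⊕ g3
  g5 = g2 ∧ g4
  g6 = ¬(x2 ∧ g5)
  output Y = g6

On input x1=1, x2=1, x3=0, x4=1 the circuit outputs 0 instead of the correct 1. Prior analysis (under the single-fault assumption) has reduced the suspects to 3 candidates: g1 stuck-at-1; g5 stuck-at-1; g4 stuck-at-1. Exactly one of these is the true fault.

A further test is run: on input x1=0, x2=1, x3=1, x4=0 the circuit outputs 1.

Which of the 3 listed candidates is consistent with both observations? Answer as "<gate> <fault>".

g1 stuck-at-1

Evaluate each candidate on input x1=0, x2=1, x3=1, x4=0:
  g1 stuck-at-1: g1=1 [stuck-at-1], g2=1, g3=1, g4=0, g5=0, g6=1 → 1 — matches
  g5 stuck-at-1: g1=1, g2=1, g3=1, g4=0, g5=1 [stuck-at-1], g6=0 → 0 — eliminated
  g4 stuck-at-1: g1=1, g2=1, g3=1, g4=1 [stuck-at-1], g5=1, g6=0 → 0 — eliminated
Only g1 stuck-at-1 reproduces the observed 1.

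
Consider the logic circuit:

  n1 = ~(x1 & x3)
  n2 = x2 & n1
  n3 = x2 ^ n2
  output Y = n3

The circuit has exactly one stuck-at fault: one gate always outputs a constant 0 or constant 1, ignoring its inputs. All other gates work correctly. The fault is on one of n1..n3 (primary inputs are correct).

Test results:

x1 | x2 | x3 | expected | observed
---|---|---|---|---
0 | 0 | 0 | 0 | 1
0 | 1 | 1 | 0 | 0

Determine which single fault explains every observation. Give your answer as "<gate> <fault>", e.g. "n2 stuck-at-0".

Fault-free values for test 1 (x1=0, x2=0, x3=0): n1=1, n2=0, n3=0, giving Y=0. Observed 1.
Test 1: faults giving observed 1 are {n2 stuck-at-1, n3 stuck-at-1}.
Test 2 (x1=0, x2=1, x3=1): fault-free n1=1, n2=1, n3=0 → 0; observed 0. Eliminates n3 stuck-at-1.
Only n2 stuck-at-1 is consistent with every test.

n2 stuck-at-1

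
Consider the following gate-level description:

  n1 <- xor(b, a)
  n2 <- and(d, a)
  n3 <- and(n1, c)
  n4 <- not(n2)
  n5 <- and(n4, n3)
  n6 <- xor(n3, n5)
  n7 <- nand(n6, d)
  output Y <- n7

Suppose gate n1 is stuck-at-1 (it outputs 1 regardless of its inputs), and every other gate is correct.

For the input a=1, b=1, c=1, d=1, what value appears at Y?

0

Propagate with n1 forced: n1=1 [stuck-at-1], n2=1, n3=1, n4=0, n5=0, n6=1, n7=0.
So Y = 0. (Without the fault it would be 1.)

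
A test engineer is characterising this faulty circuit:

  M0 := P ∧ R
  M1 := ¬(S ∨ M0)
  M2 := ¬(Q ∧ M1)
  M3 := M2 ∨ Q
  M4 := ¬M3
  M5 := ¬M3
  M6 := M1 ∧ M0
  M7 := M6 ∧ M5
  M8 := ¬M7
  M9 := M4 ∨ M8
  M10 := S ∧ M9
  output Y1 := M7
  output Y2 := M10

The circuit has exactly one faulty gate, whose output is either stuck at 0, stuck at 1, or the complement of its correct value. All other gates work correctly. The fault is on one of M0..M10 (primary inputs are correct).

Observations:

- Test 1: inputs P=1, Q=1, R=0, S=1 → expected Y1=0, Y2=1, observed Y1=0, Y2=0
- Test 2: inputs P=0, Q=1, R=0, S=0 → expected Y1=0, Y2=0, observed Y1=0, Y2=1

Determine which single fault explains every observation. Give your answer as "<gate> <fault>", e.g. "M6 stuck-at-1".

Fault-free values for test 1 (P=1, Q=1, R=0, S=1): M0=0, M1=0, M2=1, M3=1, M4=0, M5=0, M6=0, M7=0, M8=1, M9=1, M10=1, giving Y1=0, Y2=1. Observed Y1=0, Y2=0.
Test 1: faults giving observed Y1=0, Y2=0 are {M8 stuck-at-0, M8 inverted output, M9 stuck-at-0, M9 inverted output, M10 stuck-at-0, M10 inverted output}.
Test 2 (P=0, Q=1, R=0, S=0): fault-free M0=0, M1=1, M2=0, M3=1, M4=0, M5=0, M6=0, M7=0, M8=1, M9=1, M10=0 → Y1=0, Y2=0; observed Y1=0, Y2=1. Eliminates M8 stuck-at-0, M8 inverted output, M9 stuck-at-0, M9 inverted output, M10 stuck-at-0.
Only M10 inverted output is consistent with every test.

M10 inverted output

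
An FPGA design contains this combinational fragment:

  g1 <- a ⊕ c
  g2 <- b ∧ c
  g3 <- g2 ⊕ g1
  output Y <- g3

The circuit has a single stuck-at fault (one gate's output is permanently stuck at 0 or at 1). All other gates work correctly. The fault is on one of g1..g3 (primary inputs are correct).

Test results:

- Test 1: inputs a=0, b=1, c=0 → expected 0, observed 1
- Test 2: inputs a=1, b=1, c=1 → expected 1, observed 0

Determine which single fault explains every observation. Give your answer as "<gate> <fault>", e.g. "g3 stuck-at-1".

g1 stuck-at-1

Fault-free values for test 1 (a=0, b=1, c=0): g1=0, g2=0, g3=0, giving Y=0. Observed 1.
Test 1: faults giving observed 1 are {g1 stuck-at-1, g2 stuck-at-1, g3 stuck-at-1}.
Test 2 (a=1, b=1, c=1): fault-free g1=0, g2=1, g3=1 → 1; observed 0. Eliminates g2 stuck-at-1, g3 stuck-at-1.
Only g1 stuck-at-1 is consistent with every test.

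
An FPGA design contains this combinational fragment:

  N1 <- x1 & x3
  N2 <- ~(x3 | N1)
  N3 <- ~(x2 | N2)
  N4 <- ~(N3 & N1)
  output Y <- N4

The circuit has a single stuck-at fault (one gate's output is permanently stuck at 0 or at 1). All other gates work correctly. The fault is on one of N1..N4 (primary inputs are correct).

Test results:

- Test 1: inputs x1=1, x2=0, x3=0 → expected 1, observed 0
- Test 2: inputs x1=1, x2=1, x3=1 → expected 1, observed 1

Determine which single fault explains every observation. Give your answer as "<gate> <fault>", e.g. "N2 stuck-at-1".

Fault-free values for test 1 (x1=1, x2=0, x3=0): N1=0, N2=1, N3=0, N4=1, giving Y=1. Observed 0.
Test 1: faults giving observed 0 are {N1 stuck-at-1, N4 stuck-at-0}.
Test 2 (x1=1, x2=1, x3=1): fault-free N1=1, N2=0, N3=0, N4=1 → 1; observed 1. Eliminates N4 stuck-at-0.
Only N1 stuck-at-1 is consistent with every test.

N1 stuck-at-1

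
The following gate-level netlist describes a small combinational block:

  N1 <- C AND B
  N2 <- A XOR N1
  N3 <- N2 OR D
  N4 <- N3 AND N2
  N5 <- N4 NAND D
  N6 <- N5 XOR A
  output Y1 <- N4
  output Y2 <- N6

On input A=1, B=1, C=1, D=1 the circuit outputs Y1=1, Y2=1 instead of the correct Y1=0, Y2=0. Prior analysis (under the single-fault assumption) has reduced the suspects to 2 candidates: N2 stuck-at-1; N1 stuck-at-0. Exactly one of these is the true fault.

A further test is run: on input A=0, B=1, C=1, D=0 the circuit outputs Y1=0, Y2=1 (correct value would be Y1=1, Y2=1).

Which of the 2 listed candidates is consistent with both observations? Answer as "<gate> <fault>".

N1 stuck-at-0

Evaluate each candidate on input A=0, B=1, C=1, D=0:
  N2 stuck-at-1: N1=1, N2=1 [stuck-at-1], N3=1, N4=1, N5=1, N6=1 → Y1=1, Y2=1 — eliminated
  N1 stuck-at-0: N1=0 [stuck-at-0], N2=0, N3=0, N4=0, N5=1, N6=1 → Y1=0, Y2=1 — matches
Only N1 stuck-at-0 reproduces the observed Y1=0, Y2=1.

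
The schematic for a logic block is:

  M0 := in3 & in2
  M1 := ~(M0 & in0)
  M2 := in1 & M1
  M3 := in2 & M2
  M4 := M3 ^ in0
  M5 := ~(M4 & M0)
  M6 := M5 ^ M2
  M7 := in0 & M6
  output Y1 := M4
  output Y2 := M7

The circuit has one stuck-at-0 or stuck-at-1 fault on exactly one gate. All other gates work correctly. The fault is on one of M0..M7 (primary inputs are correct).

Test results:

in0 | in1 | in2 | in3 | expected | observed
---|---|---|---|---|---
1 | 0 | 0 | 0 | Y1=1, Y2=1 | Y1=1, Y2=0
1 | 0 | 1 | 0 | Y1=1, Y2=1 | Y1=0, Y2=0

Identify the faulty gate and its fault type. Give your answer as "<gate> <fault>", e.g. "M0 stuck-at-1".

M2 stuck-at-1

Fault-free values for test 1 (in0=1, in1=0, in2=0, in3=0): M0=0, M1=1, M2=0, M3=0, M4=1, M5=1, M6=1, M7=1, giving Y1=1, Y2=1. Observed Y1=1, Y2=0.
Test 1: faults giving observed Y1=1, Y2=0 are {M0 stuck-at-1, M2 stuck-at-1, M5 stuck-at-0, M6 stuck-at-0, M7 stuck-at-0}.
Test 2 (in0=1, in1=0, in2=1, in3=0): fault-free M0=0, M1=1, M2=0, M3=0, M4=1, M5=1, M6=1, M7=1 → Y1=1, Y2=1; observed Y1=0, Y2=0. Eliminates M0 stuck-at-1, M5 stuck-at-0, M6 stuck-at-0, M7 stuck-at-0.
Only M2 stuck-at-1 is consistent with every test.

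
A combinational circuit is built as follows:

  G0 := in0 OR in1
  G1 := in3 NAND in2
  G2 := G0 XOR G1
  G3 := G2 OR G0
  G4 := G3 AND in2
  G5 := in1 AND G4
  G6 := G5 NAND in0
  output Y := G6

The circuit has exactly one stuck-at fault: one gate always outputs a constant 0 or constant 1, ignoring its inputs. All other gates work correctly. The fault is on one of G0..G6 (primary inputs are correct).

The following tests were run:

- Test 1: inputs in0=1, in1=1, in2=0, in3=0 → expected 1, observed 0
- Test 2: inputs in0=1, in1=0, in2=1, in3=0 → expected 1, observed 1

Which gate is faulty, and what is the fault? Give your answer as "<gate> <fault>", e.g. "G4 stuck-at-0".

G4 stuck-at-1

Fault-free values for test 1 (in0=1, in1=1, in2=0, in3=0): G0=1, G1=1, G2=0, G3=1, G4=0, G5=0, G6=1, giving Y=1. Observed 0.
Test 1: faults giving observed 0 are {G4 stuck-at-1, G5 stuck-at-1, G6 stuck-at-0}.
Test 2 (in0=1, in1=0, in2=1, in3=0): fault-free G0=1, G1=1, G2=0, G3=1, G4=1, G5=0, G6=1 → 1; observed 1. Eliminates G5 stuck-at-1, G6 stuck-at-0.
Only G4 stuck-at-1 is consistent with every test.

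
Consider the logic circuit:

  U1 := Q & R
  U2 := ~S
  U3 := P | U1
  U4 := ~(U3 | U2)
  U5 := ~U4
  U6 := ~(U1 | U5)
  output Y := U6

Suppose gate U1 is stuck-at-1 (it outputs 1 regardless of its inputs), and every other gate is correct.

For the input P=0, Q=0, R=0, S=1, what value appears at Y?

Propagate with U1 forced: U1=1 [stuck-at-1], U2=0, U3=1, U4=0, U5=1, U6=0.
So Y = 0. (Without the fault it would be 1.)

0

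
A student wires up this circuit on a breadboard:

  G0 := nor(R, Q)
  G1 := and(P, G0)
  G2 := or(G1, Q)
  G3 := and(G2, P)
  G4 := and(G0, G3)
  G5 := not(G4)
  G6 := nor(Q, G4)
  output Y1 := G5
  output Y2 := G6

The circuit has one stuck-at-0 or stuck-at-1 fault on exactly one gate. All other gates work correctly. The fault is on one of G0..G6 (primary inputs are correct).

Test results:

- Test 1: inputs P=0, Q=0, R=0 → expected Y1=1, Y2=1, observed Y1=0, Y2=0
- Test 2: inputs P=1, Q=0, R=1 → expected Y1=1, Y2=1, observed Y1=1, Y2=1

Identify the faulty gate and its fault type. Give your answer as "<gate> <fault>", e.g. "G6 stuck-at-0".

G3 stuck-at-1

Fault-free values for test 1 (P=0, Q=0, R=0): G0=1, G1=0, G2=0, G3=0, G4=0, G5=1, G6=1, giving Y1=1, Y2=1. Observed Y1=0, Y2=0.
Test 1: faults giving observed Y1=0, Y2=0 are {G3 stuck-at-1, G4 stuck-at-1}.
Test 2 (P=1, Q=0, R=1): fault-free G0=0, G1=0, G2=0, G3=0, G4=0, G5=1, G6=1 → Y1=1, Y2=1; observed Y1=1, Y2=1. Eliminates G4 stuck-at-1.
Only G3 stuck-at-1 is consistent with every test.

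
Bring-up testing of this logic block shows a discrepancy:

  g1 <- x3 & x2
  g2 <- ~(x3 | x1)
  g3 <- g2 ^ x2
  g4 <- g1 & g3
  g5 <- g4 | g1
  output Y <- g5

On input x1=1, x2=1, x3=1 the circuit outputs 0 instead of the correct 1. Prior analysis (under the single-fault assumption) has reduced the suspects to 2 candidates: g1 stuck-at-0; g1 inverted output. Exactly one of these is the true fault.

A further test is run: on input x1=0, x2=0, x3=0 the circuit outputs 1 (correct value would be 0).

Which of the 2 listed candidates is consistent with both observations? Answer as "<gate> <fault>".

g1 inverted output

Evaluate each candidate on input x1=0, x2=0, x3=0:
  g1 stuck-at-0: g1=0 [stuck-at-0], g2=1, g3=1, g4=0, g5=0 → 0 — eliminated
  g1 inverted output: g1=1 [inverted output], g2=1, g3=1, g4=1, g5=1 → 1 — matches
Only g1 inverted output reproduces the observed 1.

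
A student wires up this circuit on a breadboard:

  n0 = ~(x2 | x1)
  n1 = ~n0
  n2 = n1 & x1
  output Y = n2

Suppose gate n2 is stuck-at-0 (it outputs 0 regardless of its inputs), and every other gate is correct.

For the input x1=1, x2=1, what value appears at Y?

0

Propagate with n2 forced: n0=0, n1=1, n2=0 [stuck-at-0].
So Y = 0. (Without the fault it would be 1.)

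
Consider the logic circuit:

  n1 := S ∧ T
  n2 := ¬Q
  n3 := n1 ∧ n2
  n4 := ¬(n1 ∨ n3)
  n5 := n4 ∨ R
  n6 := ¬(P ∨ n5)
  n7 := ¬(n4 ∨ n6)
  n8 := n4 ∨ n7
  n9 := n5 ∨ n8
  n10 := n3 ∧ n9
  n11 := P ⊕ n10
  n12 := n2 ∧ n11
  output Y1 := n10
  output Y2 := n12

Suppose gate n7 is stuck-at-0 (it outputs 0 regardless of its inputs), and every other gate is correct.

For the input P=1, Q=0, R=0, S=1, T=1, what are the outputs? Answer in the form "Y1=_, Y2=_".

Propagate with n7 forced: n1=1, n2=1, n3=1, n4=0, n5=0, n6=0, n7=0 [stuck-at-0], n8=0, n9=0, n10=0, n11=1, n12=1.
So the outputs are Y1=0, Y2=1. (Without the fault they would be Y1=1, Y2=0.)

Y1=0, Y2=1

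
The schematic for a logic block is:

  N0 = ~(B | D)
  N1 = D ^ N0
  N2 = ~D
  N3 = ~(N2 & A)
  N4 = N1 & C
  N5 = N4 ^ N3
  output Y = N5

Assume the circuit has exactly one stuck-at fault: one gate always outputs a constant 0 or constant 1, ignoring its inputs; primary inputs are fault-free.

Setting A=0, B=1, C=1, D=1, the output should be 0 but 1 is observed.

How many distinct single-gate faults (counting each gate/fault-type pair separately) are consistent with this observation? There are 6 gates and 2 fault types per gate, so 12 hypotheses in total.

Fault-free: N0=0, N1=1, N2=0, N3=1, N4=1, N5=0 → 0. Observed 1.
  N0 stuck-at-0: output 0 ✗
  N0 stuck-at-1: output 1 ✓
  N1 stuck-at-0: output 1 ✓
  N1 stuck-at-1: output 0 ✗
  N2 stuck-at-0: output 0 ✗
  N2 stuck-at-1: output 0 ✗
  N3 stuck-at-0: output 1 ✓
  N3 stuck-at-1: output 0 ✗
  N4 stuck-at-0: output 1 ✓
  N4 stuck-at-1: output 0 ✗
  N5 stuck-at-0: output 0 ✗
  N5 stuck-at-1: output 1 ✓
Consistent faults: {N0 stuck-at-1, N1 stuck-at-0, N3 stuck-at-0, N4 stuck-at-0, N5 stuck-at-1} — 5 in all.

5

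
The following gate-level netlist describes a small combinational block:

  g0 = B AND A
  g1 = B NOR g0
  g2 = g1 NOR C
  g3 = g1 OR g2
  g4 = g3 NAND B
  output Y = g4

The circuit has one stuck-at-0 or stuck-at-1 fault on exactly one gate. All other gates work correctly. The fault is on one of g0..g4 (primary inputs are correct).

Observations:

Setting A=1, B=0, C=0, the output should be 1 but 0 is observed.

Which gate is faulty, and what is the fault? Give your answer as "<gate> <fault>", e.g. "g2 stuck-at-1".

Fault-free values for test 1 (A=1, B=0, C=0): g0=0, g1=1, g2=0, g3=1, g4=1, giving Y=1. Observed 0.
Test 1: faults giving observed 0 are {g4 stuck-at-0}.
Only g4 stuck-at-0 is consistent with every test.

g4 stuck-at-0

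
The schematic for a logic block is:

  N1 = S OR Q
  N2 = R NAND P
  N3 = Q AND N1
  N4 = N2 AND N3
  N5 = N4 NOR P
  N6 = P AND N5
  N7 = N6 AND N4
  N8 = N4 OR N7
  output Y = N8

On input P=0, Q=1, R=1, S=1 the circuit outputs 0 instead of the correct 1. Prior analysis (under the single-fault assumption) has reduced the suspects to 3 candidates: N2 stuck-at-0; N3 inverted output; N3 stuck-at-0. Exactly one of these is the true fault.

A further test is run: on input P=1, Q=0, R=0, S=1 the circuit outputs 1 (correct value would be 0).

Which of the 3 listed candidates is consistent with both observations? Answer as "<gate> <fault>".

Evaluate each candidate on input P=1, Q=0, R=0, S=1:
  N2 stuck-at-0: N1=1, N2=0 [stuck-at-0], N3=0, N4=0, N5=0, N6=0, N7=0, N8=0 → 0 — eliminated
  N3 inverted output: N1=1, N2=1, N3=1 [inverted output], N4=1, N5=0, N6=0, N7=0, N8=1 → 1 — matches
  N3 stuck-at-0: N1=1, N2=1, N3=0 [stuck-at-0], N4=0, N5=0, N6=0, N7=0, N8=0 → 0 — eliminated
Only N3 inverted output reproduces the observed 1.

N3 inverted output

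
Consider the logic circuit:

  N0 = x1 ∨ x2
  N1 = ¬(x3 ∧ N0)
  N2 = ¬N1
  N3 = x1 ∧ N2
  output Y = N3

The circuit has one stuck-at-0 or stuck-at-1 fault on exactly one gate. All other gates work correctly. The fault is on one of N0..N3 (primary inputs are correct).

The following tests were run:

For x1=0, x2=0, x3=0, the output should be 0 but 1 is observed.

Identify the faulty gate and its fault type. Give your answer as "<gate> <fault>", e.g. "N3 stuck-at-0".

Fault-free values for test 1 (x1=0, x2=0, x3=0): N0=0, N1=1, N2=0, N3=0, giving Y=0. Observed 1.
Test 1: faults giving observed 1 are {N3 stuck-at-1}.
Only N3 stuck-at-1 is consistent with every test.

N3 stuck-at-1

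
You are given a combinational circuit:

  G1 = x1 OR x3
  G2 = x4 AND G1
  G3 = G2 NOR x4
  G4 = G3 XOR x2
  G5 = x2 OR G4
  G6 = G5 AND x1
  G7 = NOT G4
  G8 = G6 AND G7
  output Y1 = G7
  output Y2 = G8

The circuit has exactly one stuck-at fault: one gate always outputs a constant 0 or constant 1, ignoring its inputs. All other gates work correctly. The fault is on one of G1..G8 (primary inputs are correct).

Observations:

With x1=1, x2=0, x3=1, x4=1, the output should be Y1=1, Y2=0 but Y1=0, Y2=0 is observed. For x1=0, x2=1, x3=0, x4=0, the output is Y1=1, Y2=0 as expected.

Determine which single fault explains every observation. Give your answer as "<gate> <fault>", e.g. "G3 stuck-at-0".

G3 stuck-at-1

Fault-free values for test 1 (x1=1, x2=0, x3=1, x4=1): G1=1, G2=1, G3=0, G4=0, G5=0, G6=0, G7=1, G8=0, giving Y1=1, Y2=0. Observed Y1=0, Y2=0.
Test 1: faults giving observed Y1=0, Y2=0 are {G3 stuck-at-1, G4 stuck-at-1, G7 stuck-at-0}.
Test 2 (x1=0, x2=1, x3=0, x4=0): fault-free G1=0, G2=0, G3=1, G4=0, G5=1, G6=0, G7=1, G8=0 → Y1=1, Y2=0; observed Y1=1, Y2=0. Eliminates G4 stuck-at-1, G7 stuck-at-0.
Only G3 stuck-at-1 is consistent with every test.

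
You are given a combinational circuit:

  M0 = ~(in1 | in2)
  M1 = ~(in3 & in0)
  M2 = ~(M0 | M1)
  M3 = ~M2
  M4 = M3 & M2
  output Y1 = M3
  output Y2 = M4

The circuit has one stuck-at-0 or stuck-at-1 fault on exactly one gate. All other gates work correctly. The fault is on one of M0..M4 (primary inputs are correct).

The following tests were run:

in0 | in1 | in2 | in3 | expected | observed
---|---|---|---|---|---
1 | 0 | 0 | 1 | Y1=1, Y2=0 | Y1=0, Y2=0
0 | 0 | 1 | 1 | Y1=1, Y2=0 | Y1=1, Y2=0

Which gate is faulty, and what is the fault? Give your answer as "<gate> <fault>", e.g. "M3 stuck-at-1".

Fault-free values for test 1 (in0=1, in1=0, in2=0, in3=1): M0=1, M1=0, M2=0, M3=1, M4=0, giving Y1=1, Y2=0. Observed Y1=0, Y2=0.
Test 1: faults giving observed Y1=0, Y2=0 are {M0 stuck-at-0, M2 stuck-at-1, M3 stuck-at-0}.
Test 2 (in0=0, in1=0, in2=1, in3=1): fault-free M0=0, M1=1, M2=0, M3=1, M4=0 → Y1=1, Y2=0; observed Y1=1, Y2=0. Eliminates M2 stuck-at-1, M3 stuck-at-0.
Only M0 stuck-at-0 is consistent with every test.

M0 stuck-at-0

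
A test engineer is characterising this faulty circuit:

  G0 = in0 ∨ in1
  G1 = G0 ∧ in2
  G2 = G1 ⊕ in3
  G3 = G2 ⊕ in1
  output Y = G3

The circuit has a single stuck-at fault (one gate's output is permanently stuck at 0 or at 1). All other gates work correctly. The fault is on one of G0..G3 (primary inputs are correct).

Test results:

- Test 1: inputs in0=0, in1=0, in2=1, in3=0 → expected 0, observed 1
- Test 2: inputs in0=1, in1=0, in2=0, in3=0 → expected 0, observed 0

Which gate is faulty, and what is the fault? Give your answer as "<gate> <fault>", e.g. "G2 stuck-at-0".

Fault-free values for test 1 (in0=0, in1=0, in2=1, in3=0): G0=0, G1=0, G2=0, G3=0, giving Y=0. Observed 1.
Test 1: faults giving observed 1 are {G0 stuck-at-1, G1 stuck-at-1, G2 stuck-at-1, G3 stuck-at-1}.
Test 2 (in0=1, in1=0, in2=0, in3=0): fault-free G0=1, G1=0, G2=0, G3=0 → 0; observed 0. Eliminates G1 stuck-at-1, G2 stuck-at-1, G3 stuck-at-1.
Only G0 stuck-at-1 is consistent with every test.

G0 stuck-at-1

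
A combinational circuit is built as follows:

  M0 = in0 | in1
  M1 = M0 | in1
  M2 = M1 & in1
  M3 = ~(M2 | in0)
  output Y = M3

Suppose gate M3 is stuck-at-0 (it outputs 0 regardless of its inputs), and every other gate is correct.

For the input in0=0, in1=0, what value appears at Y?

Propagate with M3 forced: M0=0, M1=0, M2=0, M3=0 [stuck-at-0].
So Y = 0. (Without the fault it would be 1.)

0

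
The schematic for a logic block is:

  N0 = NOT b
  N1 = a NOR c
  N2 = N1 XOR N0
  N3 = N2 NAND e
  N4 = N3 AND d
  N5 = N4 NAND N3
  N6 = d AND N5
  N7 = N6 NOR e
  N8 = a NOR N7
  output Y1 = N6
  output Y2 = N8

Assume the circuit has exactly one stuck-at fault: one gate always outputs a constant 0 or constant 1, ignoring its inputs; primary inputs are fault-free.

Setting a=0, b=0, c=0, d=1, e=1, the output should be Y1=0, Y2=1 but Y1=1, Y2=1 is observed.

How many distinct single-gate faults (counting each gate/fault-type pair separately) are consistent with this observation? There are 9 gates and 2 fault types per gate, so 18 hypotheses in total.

7

Fault-free: N0=1, N1=1, N2=0, N3=1, N4=1, N5=0, N6=0, N7=0, N8=1 → Y1=0, Y2=1. Observed Y1=1, Y2=1.
  N0: stuck-at-0 ✓; others ✗
  N1: stuck-at-0 ✓; others ✗
  N2: stuck-at-1 ✓; others ✗
  N3: stuck-at-0 ✓; others ✗
  N4: stuck-at-0 ✓; others ✗
  N5: stuck-at-1 ✓; others ✗
  N6: stuck-at-1 ✓; others ✗
  N7: none of the 2 fault types match ✗
  N8: none of the 2 fault types match ✗
Consistent faults: {N0 stuck-at-0, N1 stuck-at-0, N2 stuck-at-1, N3 stuck-at-0, N4 stuck-at-0, N5 stuck-at-1, N6 stuck-at-1} — 7 in all.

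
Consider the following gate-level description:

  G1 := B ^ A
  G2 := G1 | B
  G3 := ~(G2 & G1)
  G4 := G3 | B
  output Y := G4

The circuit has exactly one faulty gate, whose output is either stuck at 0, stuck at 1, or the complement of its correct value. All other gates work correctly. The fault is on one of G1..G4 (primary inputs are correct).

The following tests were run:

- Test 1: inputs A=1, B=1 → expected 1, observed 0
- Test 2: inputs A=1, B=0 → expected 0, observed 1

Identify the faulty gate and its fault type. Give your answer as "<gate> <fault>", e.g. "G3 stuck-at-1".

Fault-free values for test 1 (A=1, B=1): G1=0, G2=1, G3=1, G4=1, giving Y=1. Observed 0.
Test 1: faults giving observed 0 are {G4 stuck-at-0, G4 inverted output}.
Test 2 (A=1, B=0): fault-free G1=1, G2=1, G3=0, G4=0 → 0; observed 1. Eliminates G4 stuck-at-0.
Only G4 inverted output is consistent with every test.

G4 inverted output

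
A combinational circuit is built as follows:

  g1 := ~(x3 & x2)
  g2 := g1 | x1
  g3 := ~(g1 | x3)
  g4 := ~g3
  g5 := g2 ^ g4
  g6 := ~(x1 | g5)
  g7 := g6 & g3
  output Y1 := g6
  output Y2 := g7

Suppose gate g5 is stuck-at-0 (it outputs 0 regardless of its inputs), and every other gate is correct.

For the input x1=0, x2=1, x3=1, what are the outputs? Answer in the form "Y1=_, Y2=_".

Y1=1, Y2=0

Propagate with g5 forced: g1=0, g2=0, g3=0, g4=1, g5=0 [stuck-at-0], g6=1, g7=0.
So the outputs are Y1=1, Y2=0. (Without the fault they would be Y1=0, Y2=0.)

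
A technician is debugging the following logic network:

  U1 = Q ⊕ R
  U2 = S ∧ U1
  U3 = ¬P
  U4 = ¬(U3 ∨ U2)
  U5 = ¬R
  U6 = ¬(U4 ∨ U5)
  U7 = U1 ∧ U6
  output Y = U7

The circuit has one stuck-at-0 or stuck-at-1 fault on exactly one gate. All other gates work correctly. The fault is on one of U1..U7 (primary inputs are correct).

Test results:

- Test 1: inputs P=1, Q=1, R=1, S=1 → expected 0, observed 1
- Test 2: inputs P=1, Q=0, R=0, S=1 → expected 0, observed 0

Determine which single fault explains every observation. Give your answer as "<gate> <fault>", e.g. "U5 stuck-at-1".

Fault-free values for test 1 (P=1, Q=1, R=1, S=1): U1=0, U2=0, U3=0, U4=1, U5=0, U6=0, U7=0, giving Y=0. Observed 1.
Test 1: faults giving observed 1 are {U1 stuck-at-1, U7 stuck-at-1}.
Test 2 (P=1, Q=0, R=0, S=1): fault-free U1=0, U2=0, U3=0, U4=1, U5=1, U6=0, U7=0 → 0; observed 0. Eliminates U7 stuck-at-1.
Only U1 stuck-at-1 is consistent with every test.

U1 stuck-at-1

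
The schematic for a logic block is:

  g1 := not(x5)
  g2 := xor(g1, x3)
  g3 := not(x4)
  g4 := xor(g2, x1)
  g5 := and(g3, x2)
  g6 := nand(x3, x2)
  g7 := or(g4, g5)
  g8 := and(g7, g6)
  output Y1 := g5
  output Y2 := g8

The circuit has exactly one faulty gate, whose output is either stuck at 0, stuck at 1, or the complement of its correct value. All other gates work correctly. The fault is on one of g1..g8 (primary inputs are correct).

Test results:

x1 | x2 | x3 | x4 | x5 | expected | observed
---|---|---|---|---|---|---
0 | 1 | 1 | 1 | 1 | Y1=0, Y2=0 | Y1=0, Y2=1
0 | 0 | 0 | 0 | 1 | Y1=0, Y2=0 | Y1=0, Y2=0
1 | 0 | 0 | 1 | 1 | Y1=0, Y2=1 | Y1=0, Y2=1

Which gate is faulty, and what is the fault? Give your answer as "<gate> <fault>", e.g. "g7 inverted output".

Fault-free values for test 1 (x1=0, x2=1, x3=1, x4=1, x5=1): g1=0, g2=1, g3=0, g4=1, g5=0, g6=0, g7=1, g8=0, giving Y1=0, Y2=0. Observed Y1=0, Y2=1.
Test 1: faults giving observed Y1=0, Y2=1 are {g6 stuck-at-1, g6 inverted output, g8 stuck-at-1, g8 inverted output}.
Test 2 (x1=0, x2=0, x3=0, x4=0, x5=1): fault-free g1=0, g2=0, g3=1, g4=0, g5=0, g6=1, g7=0, g8=0 → Y1=0, Y2=0; observed Y1=0, Y2=0. Eliminates g8 stuck-at-1, g8 inverted output.
Test 3 (x1=1, x2=0, x3=0, x4=1, x5=1): fault-free g1=0, g2=0, g3=0, g4=1, g5=0, g6=1, g7=1, g8=1 → Y1=0, Y2=1; observed Y1=0, Y2=1. Eliminates g6 inverted output.
Only g6 stuck-at-1 is consistent with every test.

g6 stuck-at-1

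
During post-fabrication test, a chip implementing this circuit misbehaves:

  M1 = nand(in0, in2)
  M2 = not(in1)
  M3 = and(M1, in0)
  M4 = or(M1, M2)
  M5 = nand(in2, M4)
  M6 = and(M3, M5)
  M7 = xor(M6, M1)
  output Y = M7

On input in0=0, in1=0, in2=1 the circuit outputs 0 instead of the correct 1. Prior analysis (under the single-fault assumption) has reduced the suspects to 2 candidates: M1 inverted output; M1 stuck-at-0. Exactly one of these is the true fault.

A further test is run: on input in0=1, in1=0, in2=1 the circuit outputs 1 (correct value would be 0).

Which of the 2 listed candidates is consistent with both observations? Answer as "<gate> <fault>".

M1 inverted output

Evaluate each candidate on input in0=1, in1=0, in2=1:
  M1 inverted output: M1=1 [inverted output], M2=1, M3=1, M4=1, M5=0, M6=0, M7=1 → 1 — matches
  M1 stuck-at-0: M1=0 [stuck-at-0], M2=1, M3=0, M4=1, M5=0, M6=0, M7=0 → 0 — eliminated
Only M1 inverted output reproduces the observed 1.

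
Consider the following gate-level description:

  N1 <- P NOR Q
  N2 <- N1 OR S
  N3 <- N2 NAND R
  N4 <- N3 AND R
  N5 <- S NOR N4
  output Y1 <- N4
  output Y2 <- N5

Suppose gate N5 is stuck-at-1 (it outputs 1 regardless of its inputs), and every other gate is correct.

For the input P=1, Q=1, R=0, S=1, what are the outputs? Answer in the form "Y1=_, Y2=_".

Y1=0, Y2=1

Propagate with N5 forced: N1=0, N2=1, N3=1, N4=0, N5=1 [stuck-at-1].
So the outputs are Y1=0, Y2=1. (Without the fault they would be Y1=0, Y2=0.)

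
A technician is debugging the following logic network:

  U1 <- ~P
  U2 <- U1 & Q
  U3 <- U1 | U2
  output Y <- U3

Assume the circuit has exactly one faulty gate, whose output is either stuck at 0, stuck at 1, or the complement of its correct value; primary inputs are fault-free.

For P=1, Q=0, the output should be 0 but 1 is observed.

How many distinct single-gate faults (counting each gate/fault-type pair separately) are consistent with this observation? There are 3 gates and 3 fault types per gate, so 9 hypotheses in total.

6

Fault-free: U1=0, U2=0, U3=0 → 0. Observed 1.
  U1 stuck-at-0: output 0 ✗
  U1 stuck-at-1: output 1 ✓
  U1 inverted output: output 1 ✓
  U2 stuck-at-0: output 0 ✗
  U2 stuck-at-1: output 1 ✓
  U2 inverted output: output 1 ✓
  U3 stuck-at-0: output 0 ✗
  U3 stuck-at-1: output 1 ✓
  U3 inverted output: output 1 ✓
Consistent faults: {U1 stuck-at-1, U1 inverted output, U2 stuck-at-1, U2 inverted output, U3 stuck-at-1, U3 inverted output} — 6 in all.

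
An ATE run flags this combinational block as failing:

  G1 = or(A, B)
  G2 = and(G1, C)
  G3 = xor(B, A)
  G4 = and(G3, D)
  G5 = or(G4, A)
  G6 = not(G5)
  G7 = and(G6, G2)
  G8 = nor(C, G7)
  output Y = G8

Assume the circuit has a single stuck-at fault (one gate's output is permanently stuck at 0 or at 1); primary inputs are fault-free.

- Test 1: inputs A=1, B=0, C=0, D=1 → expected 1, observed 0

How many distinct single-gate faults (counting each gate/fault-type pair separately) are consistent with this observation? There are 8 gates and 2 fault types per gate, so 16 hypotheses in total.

Fault-free: G1=1, G2=0, G3=1, G4=1, G5=1, G6=0, G7=0, G8=1 → 1. Observed 0.
  G1: none of the 2 fault types match ✗
  G2: none of the 2 fault types match ✗
  G3: none of the 2 fault types match ✗
  G4: none of the 2 fault types match ✗
  G5: none of the 2 fault types match ✗
  G6: none of the 2 fault types match ✗
  G7: stuck-at-1 ✓; others ✗
  G8: stuck-at-0 ✓; others ✗
Consistent faults: {G7 stuck-at-1, G8 stuck-at-0} — 2 in all.

2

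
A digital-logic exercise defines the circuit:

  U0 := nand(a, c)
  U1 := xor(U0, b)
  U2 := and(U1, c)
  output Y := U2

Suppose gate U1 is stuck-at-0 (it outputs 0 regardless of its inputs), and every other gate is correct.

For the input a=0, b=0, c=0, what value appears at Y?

Propagate with U1 forced: U0=1, U1=0 [stuck-at-0], U2=0.
So Y = 0. (Same as the fault-free value — the fault is masked on this input.)

0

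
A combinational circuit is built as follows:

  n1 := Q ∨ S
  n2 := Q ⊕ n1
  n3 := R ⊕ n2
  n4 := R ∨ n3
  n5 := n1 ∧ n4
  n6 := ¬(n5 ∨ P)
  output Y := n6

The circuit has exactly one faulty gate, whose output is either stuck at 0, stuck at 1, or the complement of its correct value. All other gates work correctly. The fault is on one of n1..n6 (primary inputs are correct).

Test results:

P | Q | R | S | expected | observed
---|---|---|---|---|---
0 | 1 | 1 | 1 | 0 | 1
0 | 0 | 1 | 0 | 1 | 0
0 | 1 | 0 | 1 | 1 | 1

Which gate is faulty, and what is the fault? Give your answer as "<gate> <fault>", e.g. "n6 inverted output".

n1 inverted output

Fault-free values for test 1 (P=0, Q=1, R=1, S=1): n1=1, n2=0, n3=1, n4=1, n5=1, n6=0, giving Y=0. Observed 1.
Test 1: faults giving observed 1 are {n1 stuck-at-0, n1 inverted output, n4 stuck-at-0, n4 inverted output, n5 stuck-at-0, n5 inverted output, n6 stuck-at-1, n6 inverted output}.
Test 2 (P=0, Q=0, R=1, S=0): fault-free n1=0, n2=0, n3=1, n4=1, n5=0, n6=1 → 1; observed 0. Eliminates n1 stuck-at-0, n4 stuck-at-0, n4 inverted output, n5 stuck-at-0, n6 stuck-at-1.
Test 3 (P=0, Q=1, R=0, S=1): fault-free n1=1, n2=0, n3=0, n4=0, n5=0, n6=1 → 1; observed 1. Eliminates n5 inverted output, n6 inverted output.
Only n1 inverted output is consistent with every test.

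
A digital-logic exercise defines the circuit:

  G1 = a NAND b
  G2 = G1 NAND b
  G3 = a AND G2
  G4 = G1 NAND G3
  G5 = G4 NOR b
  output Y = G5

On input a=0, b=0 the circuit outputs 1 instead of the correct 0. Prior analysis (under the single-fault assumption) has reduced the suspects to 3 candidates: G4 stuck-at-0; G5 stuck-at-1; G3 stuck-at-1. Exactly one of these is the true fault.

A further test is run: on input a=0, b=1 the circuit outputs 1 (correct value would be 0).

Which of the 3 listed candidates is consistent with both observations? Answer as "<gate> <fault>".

Evaluate each candidate on input a=0, b=1:
  G4 stuck-at-0: G1=1, G2=0, G3=0, G4=0 [stuck-at-0], G5=0 → 0 — eliminated
  G5 stuck-at-1: G1=1, G2=0, G3=0, G4=1, G5=1 [stuck-at-1] → 1 — matches
  G3 stuck-at-1: G1=1, G2=0, G3=1 [stuck-at-1], G4=0, G5=0 → 0 — eliminated
Only G5 stuck-at-1 reproduces the observed 1.

G5 stuck-at-1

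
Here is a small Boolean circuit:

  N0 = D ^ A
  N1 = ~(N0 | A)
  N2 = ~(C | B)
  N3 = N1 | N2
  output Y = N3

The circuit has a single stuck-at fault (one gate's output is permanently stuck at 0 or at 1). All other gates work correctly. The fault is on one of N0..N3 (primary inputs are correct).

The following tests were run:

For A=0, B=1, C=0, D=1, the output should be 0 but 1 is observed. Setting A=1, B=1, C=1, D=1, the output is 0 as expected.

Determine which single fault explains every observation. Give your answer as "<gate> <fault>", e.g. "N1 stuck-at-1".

N0 stuck-at-0

Fault-free values for test 1 (A=0, B=1, C=0, D=1): N0=1, N1=0, N2=0, N3=0, giving Y=0. Observed 1.
Test 1: faults giving observed 1 are {N0 stuck-at-0, N1 stuck-at-1, N2 stuck-at-1, N3 stuck-at-1}.
Test 2 (A=1, B=1, C=1, D=1): fault-free N0=0, N1=0, N2=0, N3=0 → 0; observed 0. Eliminates N1 stuck-at-1, N2 stuck-at-1, N3 stuck-at-1.
Only N0 stuck-at-0 is consistent with every test.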